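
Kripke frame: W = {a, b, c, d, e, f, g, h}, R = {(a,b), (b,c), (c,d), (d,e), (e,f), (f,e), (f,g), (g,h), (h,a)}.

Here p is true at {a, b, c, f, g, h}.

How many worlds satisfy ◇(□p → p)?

7

a: successors {b}; □p → p there: b:T. ✓
b: successors {c}; □p → p there: c:T. ✓
c: successors {d}; □p → p there: d:T. ✓
d: successors {e}; □p → p there: e:F. ✗
e: successors {f}; □p → p there: f:T. ✓
f: successors {e, g}; □p → p there: e:F, g:T. ✓
g: successors {h}; □p → p there: h:T. ✓
h: successors {a}; □p → p there: a:T. ✓
Satisfying worlds: {a, b, c, e, f, g, h}.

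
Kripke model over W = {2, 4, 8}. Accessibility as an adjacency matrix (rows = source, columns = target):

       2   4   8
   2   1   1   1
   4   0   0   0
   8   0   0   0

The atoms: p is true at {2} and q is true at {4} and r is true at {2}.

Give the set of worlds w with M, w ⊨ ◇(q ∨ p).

2: successors {2, 4, 8}; q ∨ p there: 2:T, 4:T, 8:F. ✓
4: no successors, so ◇(q ∨ p) fails. ✗
8: no successors, so ◇(q ∨ p) fails. ✗

{2}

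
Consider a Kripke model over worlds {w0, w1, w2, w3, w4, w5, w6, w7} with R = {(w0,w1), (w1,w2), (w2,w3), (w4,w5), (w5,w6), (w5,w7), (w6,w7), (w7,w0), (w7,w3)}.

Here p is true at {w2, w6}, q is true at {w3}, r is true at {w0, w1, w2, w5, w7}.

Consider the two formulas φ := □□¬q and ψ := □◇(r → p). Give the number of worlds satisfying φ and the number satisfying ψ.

For □□¬q:
w0: successors {w1}; □¬q there: w1:T. ✓
w1: successors {w2}; □¬q there: w2:F. ✗
w2: successors {w3}; □¬q there: w3:T. ✓
w3: no successors, so □□¬q holds vacuously. ✓
w4: successors {w5}; □¬q there: w5:T. ✓
w5: successors {w6, w7}; □¬q there: w6:T, w7:F. ✗
w6: successors {w7}; □¬q there: w7:F. ✗
w7: successors {w0, w3}; □¬q there: w0:T, w3:T. ✓
— 5 worlds.
For □◇(r → p):
w0: successors {w1}; ◇(r → p) there: w1:T. ✓
w1: successors {w2}; ◇(r → p) there: w2:T. ✓
w2: successors {w3}; ◇(r → p) there: w3:F. ✗
w3: no successors, so □◇(r → p) holds vacuously. ✓
w4: successors {w5}; ◇(r → p) there: w5:T. ✓
w5: successors {w6, w7}; ◇(r → p) there: w6:F, w7:T. ✗
w6: successors {w7}; ◇(r → p) there: w7:T. ✓
w7: successors {w0, w3}; ◇(r → p) there: w0:F, w3:F. ✗
— 5 worlds.

5 and 5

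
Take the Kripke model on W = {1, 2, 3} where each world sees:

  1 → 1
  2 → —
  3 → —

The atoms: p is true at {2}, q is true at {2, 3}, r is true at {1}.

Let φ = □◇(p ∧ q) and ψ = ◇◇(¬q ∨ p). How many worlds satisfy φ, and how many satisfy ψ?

For □◇(p ∧ q):
1: successors {1}; ◇(p ∧ q) there: 1:F. ✗
2: no successors, so □◇(p ∧ q) holds vacuously. ✓
3: no successors, so □◇(p ∧ q) holds vacuously. ✓
— 2 worlds.
For ◇◇(¬q ∨ p):
1: successors {1}; ◇(¬q ∨ p) there: 1:T. ✓
2: no successors, so ◇◇(¬q ∨ p) fails. ✗
3: no successors, so ◇◇(¬q ∨ p) fails. ✗
— 1 world.

2 and 1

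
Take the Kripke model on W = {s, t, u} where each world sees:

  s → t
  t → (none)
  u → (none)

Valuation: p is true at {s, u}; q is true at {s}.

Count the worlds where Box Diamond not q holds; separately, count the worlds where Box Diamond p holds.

2 and 2

For Box Diamond not q:
s: successors {t}; Diamond not q there: t:F. ✗
t: no successors, so Box Diamond not q holds vacuously. ✓
u: no successors, so Box Diamond not q holds vacuously. ✓
— 2 worlds.
For Box Diamond p:
s: successors {t}; Diamond p there: t:F. ✗
t: no successors, so Box Diamond p holds vacuously. ✓
u: no successors, so Box Diamond p holds vacuously. ✓
— 2 worlds.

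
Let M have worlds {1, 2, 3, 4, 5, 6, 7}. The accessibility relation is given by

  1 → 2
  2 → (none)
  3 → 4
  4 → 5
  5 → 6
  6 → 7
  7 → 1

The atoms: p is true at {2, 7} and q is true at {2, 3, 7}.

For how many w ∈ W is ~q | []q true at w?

5

1: ~q is T, []q is T. ✓
2: ~q is F, []q is T. ✓
3: ~q is F, []q is F. ✗
4: ~q is T, []q is F. ✓
5: ~q is T, []q is F. ✓
6: ~q is T, []q is T. ✓
7: ~q is F, []q is F. ✗
Satisfying worlds: {1, 2, 4, 5, 6}.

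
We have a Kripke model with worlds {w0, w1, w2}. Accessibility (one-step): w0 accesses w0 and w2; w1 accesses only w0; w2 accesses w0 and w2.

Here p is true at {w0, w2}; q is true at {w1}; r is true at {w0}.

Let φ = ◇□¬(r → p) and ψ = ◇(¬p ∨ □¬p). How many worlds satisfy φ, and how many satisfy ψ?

0 and 0

For ◇□¬(r → p):
w0: successors {w0, w2}; □¬(r → p) there: w0:F, w2:F. ✗
w1: successors {w0}; □¬(r → p) there: w0:F. ✗
w2: successors {w0, w2}; □¬(r → p) there: w0:F, w2:F. ✗
— 0 worlds.
For ◇(¬p ∨ □¬p):
w0: successors {w0, w2}; ¬p ∨ □¬p there: w0:F, w2:F. ✗
w1: successors {w0}; ¬p ∨ □¬p there: w0:F. ✗
w2: successors {w0, w2}; ¬p ∨ □¬p there: w0:F, w2:F. ✗
— 0 worlds.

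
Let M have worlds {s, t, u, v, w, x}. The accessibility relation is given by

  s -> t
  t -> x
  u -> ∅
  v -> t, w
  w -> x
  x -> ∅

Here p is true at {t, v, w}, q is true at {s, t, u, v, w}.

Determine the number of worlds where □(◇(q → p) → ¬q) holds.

s: successors {t}; ◇(q → p) → ¬q there: t:F. ✗
t: successors {x}; ◇(q → p) → ¬q there: x:T. ✓
u: no successors, so □(◇(q → p) → ¬q) holds vacuously. ✓
v: successors {t, w}; ◇(q → p) → ¬q there: t:F, w:F. ✗
w: successors {x}; ◇(q → p) → ¬q there: x:T. ✓
x: no successors, so □(◇(q → p) → ¬q) holds vacuously. ✓
Satisfying worlds: {t, u, w, x}.

4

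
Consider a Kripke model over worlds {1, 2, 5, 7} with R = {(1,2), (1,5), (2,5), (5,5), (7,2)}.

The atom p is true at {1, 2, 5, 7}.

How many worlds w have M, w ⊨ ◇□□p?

4

1: successors {2, 5}; □□p there: 2:T, 5:T. ✓
2: successors {5}; □□p there: 5:T. ✓
5: successors {5}; □□p there: 5:T. ✓
7: successors {2}; □□p there: 2:T. ✓
Satisfying worlds: {1, 2, 5, 7}.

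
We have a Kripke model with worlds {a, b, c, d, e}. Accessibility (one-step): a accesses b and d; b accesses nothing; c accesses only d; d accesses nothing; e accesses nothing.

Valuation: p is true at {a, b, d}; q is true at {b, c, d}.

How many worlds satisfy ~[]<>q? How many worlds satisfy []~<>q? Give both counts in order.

2 and 5

For ~[]<>q:
a: []<>q is F. ✓
b: []<>q is T. ✗
c: []<>q is F. ✓
d: []<>q is T. ✗
e: []<>q is T. ✗
— 2 worlds.
For []~<>q:
a: successors {b, d}; ~<>q there: b:T, d:T. ✓
b: no successors, so []~<>q holds vacuously. ✓
c: successors {d}; ~<>q there: d:T. ✓
d: no successors, so []~<>q holds vacuously. ✓
e: no successors, so []~<>q holds vacuously. ✓
— 5 worlds.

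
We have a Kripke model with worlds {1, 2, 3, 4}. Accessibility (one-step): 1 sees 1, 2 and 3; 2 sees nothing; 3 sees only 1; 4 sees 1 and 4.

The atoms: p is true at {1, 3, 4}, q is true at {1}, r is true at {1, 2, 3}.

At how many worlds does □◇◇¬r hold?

1: successors {1, 2, 3}; ◇◇¬r there: 1:F, 2:F, 3:F. ✗
2: no successors, so □◇◇¬r holds vacuously. ✓
3: successors {1}; ◇◇¬r there: 1:F. ✗
4: successors {1, 4}; ◇◇¬r there: 1:F, 4:T. ✗
Satisfying worlds: {2}.

1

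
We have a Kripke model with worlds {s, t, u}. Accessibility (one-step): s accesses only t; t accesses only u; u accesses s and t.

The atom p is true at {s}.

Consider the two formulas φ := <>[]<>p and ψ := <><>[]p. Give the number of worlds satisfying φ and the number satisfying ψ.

For <>[]<>p:
s: successors {t}; []<>p there: t:T. ✓
t: successors {u}; []<>p there: u:F. ✗
u: successors {s, t}; []<>p there: s:F, t:T. ✓
— 2 worlds.
For <><>[]p:
s: successors {t}; <>[]p there: t:F. ✗
t: successors {u}; <>[]p there: u:F. ✗
u: successors {s, t}; <>[]p there: s:F, t:F. ✗
— 0 worlds.

2 and 0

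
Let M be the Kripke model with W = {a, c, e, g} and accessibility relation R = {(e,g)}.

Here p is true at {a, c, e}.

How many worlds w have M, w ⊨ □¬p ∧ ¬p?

1

a: □¬p is T, ¬p is F. ✗
c: □¬p is T, ¬p is F. ✗
e: □¬p is T, ¬p is F. ✗
g: □¬p is T, ¬p is T. ✓
Satisfying worlds: {g}.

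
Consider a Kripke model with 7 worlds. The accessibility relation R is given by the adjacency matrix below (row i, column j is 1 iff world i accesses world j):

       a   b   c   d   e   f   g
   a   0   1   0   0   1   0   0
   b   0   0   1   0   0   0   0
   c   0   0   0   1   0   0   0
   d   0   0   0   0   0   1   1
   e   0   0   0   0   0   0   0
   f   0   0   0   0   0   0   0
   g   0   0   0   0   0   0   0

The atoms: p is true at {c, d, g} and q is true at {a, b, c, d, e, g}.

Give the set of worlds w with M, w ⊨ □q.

a: successors {b, e}; q there: b:T, e:T. ✓
b: successors {c}; q there: c:T. ✓
c: successors {d}; q there: d:T. ✓
d: successors {f, g}; q there: f:F, g:T. ✗
e: no successors, so □q holds vacuously. ✓
f: no successors, so □q holds vacuously. ✓
g: no successors, so □q holds vacuously. ✓

{a, b, c, e, f, g}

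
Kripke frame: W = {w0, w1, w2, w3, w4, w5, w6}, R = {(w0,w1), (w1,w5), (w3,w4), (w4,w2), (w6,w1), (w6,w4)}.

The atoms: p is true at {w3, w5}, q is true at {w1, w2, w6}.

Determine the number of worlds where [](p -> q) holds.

w0: successors {w1}; p -> q there: w1:T. ✓
w1: successors {w5}; p -> q there: w5:F. ✗
w2: no successors, so [](p -> q) holds vacuously. ✓
w3: successors {w4}; p -> q there: w4:T. ✓
w4: successors {w2}; p -> q there: w2:T. ✓
w5: no successors, so [](p -> q) holds vacuously. ✓
w6: successors {w1, w4}; p -> q there: w1:T, w4:T. ✓
Satisfying worlds: {w0, w2, w3, w4, w5, w6}.

6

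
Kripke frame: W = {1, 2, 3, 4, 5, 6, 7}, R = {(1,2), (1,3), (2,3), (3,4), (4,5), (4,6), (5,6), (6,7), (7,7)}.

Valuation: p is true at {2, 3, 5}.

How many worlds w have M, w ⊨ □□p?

0

1: successors {2, 3}; □p there: 2:T, 3:F. ✗
2: successors {3}; □p there: 3:F. ✗
3: successors {4}; □p there: 4:F. ✗
4: successors {5, 6}; □p there: 5:F, 6:F. ✗
5: successors {6}; □p there: 6:F. ✗
6: successors {7}; □p there: 7:F. ✗
7: successors {7}; □p there: 7:F. ✗
Satisfying worlds: ∅.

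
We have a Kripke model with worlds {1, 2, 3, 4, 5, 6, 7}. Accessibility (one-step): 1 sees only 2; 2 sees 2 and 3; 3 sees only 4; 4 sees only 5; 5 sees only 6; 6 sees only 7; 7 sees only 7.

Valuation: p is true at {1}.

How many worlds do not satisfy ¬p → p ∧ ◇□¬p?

6

1: ¬p is F, p ∧ ◇□¬p is T. ✓
2: ¬p is T, p ∧ ◇□¬p is F. ✗
3: ¬p is T, p ∧ ◇□¬p is F. ✗
4: ¬p is T, p ∧ ◇□¬p is F. ✗
5: ¬p is T, p ∧ ◇□¬p is F. ✗
6: ¬p is T, p ∧ ◇□¬p is F. ✗
7: ¬p is T, p ∧ ◇□¬p is F. ✗
Satisfying worlds: {1}.
So ¬p → p ∧ ◇□¬p fails at the other 6 worlds.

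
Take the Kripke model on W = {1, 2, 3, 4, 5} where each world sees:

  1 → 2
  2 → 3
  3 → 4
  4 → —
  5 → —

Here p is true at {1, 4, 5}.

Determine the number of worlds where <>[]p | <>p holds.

2

1: <>[]p is F, <>p is F. ✗
2: <>[]p is T, <>p is F. ✓
3: <>[]p is T, <>p is T. ✓
4: <>[]p is F, <>p is F. ✗
5: <>[]p is F, <>p is F. ✗
Satisfying worlds: {2, 3}.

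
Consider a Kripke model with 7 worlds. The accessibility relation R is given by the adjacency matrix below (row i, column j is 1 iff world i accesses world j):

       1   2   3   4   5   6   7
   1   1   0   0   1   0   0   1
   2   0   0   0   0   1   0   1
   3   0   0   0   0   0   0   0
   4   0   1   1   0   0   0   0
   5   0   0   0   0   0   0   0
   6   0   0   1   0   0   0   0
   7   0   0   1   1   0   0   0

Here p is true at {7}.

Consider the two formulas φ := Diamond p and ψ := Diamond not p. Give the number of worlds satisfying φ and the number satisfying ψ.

2 and 5

For Diamond p:
1: successors {1, 4, 7}; p there: 1:F, 4:F, 7:T. ✓
2: successors {5, 7}; p there: 5:F, 7:T. ✓
3: no successors, so Diamond p fails. ✗
4: successors {2, 3}; p there: 2:F, 3:F. ✗
5: no successors, so Diamond p fails. ✗
6: successors {3}; p there: 3:F. ✗
7: successors {3, 4}; p there: 3:F, 4:F. ✗
— 2 worlds.
For Diamond not p:
1: successors {1, 4, 7}; not p there: 1:T, 4:T, 7:F. ✓
2: successors {5, 7}; not p there: 5:T, 7:F. ✓
3: no successors, so Diamond not p fails. ✗
4: successors {2, 3}; not p there: 2:T, 3:T. ✓
5: no successors, so Diamond not p fails. ✗
6: successors {3}; not p there: 3:T. ✓
7: successors {3, 4}; not p there: 3:T, 4:T. ✓
— 5 worlds.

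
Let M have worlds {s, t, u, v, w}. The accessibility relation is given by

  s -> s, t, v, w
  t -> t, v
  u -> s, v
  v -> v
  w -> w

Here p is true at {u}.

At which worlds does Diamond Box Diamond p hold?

s: successors {s, t, v, w}; Box Diamond p there: s:F, t:F, v:F, w:F. ✗
t: successors {t, v}; Box Diamond p there: t:F, v:F. ✗
u: successors {s, v}; Box Diamond p there: s:F, v:F. ✗
v: successors {v}; Box Diamond p there: v:F. ✗
w: successors {w}; Box Diamond p there: w:F. ✗

∅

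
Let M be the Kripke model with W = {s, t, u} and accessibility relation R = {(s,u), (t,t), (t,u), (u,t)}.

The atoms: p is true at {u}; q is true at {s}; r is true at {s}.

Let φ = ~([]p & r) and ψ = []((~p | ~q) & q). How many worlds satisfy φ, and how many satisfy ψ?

For ~([]p & r):
s: []p & r is T. ✗
t: []p & r is F. ✓
u: []p & r is F. ✓
— 2 worlds.
For []((~p | ~q) & q):
s: successors {u}; (~p | ~q) & q there: u:F. ✗
t: successors {t, u}; (~p | ~q) & q there: t:F, u:F. ✗
u: successors {t}; (~p | ~q) & q there: t:F. ✗
— 0 worlds.

2 and 0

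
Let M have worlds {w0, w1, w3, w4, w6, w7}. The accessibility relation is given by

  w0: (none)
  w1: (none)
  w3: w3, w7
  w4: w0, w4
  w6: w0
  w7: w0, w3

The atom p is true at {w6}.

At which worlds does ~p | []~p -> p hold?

w0: ~p | []~p is T, p is F. ✗
w1: ~p | []~p is T, p is F. ✗
w3: ~p | []~p is T, p is F. ✗
w4: ~p | []~p is T, p is F. ✗
w6: ~p | []~p is T, p is T. ✓
w7: ~p | []~p is T, p is F. ✗

{w6}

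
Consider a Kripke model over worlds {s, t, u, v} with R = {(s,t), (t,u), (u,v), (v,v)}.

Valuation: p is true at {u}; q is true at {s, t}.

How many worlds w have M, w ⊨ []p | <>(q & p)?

1

s: []p is F, <>(q & p) is F. ✗
t: []p is T, <>(q & p) is F. ✓
u: []p is F, <>(q & p) is F. ✗
v: []p is F, <>(q & p) is F. ✗
Satisfying worlds: {t}.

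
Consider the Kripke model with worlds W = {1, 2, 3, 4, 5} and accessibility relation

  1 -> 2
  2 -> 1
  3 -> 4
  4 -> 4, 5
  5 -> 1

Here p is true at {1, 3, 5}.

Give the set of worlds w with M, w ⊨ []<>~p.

{2, 3, 5}

1: successors {2}; <>~p there: 2:F. ✗
2: successors {1}; <>~p there: 1:T. ✓
3: successors {4}; <>~p there: 4:T. ✓
4: successors {4, 5}; <>~p there: 4:T, 5:F. ✗
5: successors {1}; <>~p there: 1:T. ✓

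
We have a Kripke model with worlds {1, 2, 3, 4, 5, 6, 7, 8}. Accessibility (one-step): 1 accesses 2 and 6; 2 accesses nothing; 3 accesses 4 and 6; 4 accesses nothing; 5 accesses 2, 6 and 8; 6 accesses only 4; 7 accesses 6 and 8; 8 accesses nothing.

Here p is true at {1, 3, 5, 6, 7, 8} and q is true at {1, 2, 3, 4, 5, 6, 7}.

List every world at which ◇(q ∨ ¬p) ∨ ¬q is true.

1: ◇(q ∨ ¬p) is T, ¬q is F. ✓
2: ◇(q ∨ ¬p) is F, ¬q is F. ✗
3: ◇(q ∨ ¬p) is T, ¬q is F. ✓
4: ◇(q ∨ ¬p) is F, ¬q is F. ✗
5: ◇(q ∨ ¬p) is T, ¬q is F. ✓
6: ◇(q ∨ ¬p) is T, ¬q is F. ✓
7: ◇(q ∨ ¬p) is T, ¬q is F. ✓
8: ◇(q ∨ ¬p) is F, ¬q is T. ✓

{1, 3, 5, 6, 7, 8}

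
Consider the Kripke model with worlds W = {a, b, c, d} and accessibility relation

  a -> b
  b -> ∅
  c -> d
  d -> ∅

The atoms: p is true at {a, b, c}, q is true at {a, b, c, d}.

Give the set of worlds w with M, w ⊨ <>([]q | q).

{a, c}

a: successors {b}; []q | q there: b:T. ✓
b: no successors, so <>([]q | q) fails. ✗
c: successors {d}; []q | q there: d:T. ✓
d: no successors, so <>([]q | q) fails. ✗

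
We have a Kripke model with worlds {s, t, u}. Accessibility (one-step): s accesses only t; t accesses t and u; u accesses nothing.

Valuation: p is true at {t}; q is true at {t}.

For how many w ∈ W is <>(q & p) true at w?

s: successors {t}; q & p there: t:T. ✓
t: successors {t, u}; q & p there: t:T, u:F. ✓
u: no successors, so <>(q & p) fails. ✗
Satisfying worlds: {s, t}.

2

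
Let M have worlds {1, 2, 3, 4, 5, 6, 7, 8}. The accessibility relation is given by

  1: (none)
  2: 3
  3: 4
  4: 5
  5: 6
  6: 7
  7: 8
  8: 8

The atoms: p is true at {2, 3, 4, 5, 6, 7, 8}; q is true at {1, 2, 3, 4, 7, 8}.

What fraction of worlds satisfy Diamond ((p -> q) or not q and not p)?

1: no successors, so Diamond ((p -> q) or not q and not p) fails. ✗
2: successors {3}; (p -> q) or not q and not p there: 3:T. ✓
3: successors {4}; (p -> q) or not q and not p there: 4:T. ✓
4: successors {5}; (p -> q) or not q and not p there: 5:F. ✗
5: successors {6}; (p -> q) or not q and not p there: 6:F. ✗
6: successors {7}; (p -> q) or not q and not p there: 7:T. ✓
7: successors {8}; (p -> q) or not q and not p there: 8:T. ✓
8: successors {8}; (p -> q) or not q and not p there: 8:T. ✓
That's 5 of 8 worlds, so 5/8.

5/8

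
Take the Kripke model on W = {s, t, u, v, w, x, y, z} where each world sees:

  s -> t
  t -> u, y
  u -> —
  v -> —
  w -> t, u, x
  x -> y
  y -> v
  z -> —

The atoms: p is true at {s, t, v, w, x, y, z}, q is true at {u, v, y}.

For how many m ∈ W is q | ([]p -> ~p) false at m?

s: q is F, []p -> ~p is F. ✗
t: q is F, []p -> ~p is T. ✓
u: q is T, []p -> ~p is T. ✓
v: q is T, []p -> ~p is F. ✓
w: q is F, []p -> ~p is T. ✓
x: q is F, []p -> ~p is F. ✗
y: q is T, []p -> ~p is F. ✓
z: q is F, []p -> ~p is F. ✗
Satisfying worlds: {t, u, v, w, y}.
So q | ([]p -> ~p) fails at the other 3 worlds.

3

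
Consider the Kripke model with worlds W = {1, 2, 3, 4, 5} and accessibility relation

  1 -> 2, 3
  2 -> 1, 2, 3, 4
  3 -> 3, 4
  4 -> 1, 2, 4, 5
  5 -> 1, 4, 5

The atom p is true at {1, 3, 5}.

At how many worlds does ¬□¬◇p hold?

1: □¬◇p is F. ✓
2: □¬◇p is F. ✓
3: □¬◇p is F. ✓
4: □¬◇p is F. ✓
5: □¬◇p is F. ✓
Satisfying worlds: {1, 2, 3, 4, 5}.

5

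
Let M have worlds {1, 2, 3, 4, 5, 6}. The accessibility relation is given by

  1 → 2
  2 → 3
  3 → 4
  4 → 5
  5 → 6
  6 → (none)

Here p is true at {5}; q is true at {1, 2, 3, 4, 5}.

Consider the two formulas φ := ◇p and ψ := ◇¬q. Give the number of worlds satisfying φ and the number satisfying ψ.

1 and 1

For ◇p:
1: successors {2}; p there: 2:F. ✗
2: successors {3}; p there: 3:F. ✗
3: successors {4}; p there: 4:F. ✗
4: successors {5}; p there: 5:T. ✓
5: successors {6}; p there: 6:F. ✗
6: no successors, so ◇p fails. ✗
— 1 world.
For ◇¬q:
1: successors {2}; ¬q there: 2:F. ✗
2: successors {3}; ¬q there: 3:F. ✗
3: successors {4}; ¬q there: 4:F. ✗
4: successors {5}; ¬q there: 5:F. ✗
5: successors {6}; ¬q there: 6:T. ✓
6: no successors, so ◇¬q fails. ✗
— 1 world.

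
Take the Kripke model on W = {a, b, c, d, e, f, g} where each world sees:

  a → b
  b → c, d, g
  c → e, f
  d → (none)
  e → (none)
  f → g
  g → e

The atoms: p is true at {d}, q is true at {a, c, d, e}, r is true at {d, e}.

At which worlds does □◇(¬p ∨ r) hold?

{a, d, e, f}

a: successors {b}; ◇(¬p ∨ r) there: b:T. ✓
b: successors {c, d, g}; ◇(¬p ∨ r) there: c:T, d:F, g:T. ✗
c: successors {e, f}; ◇(¬p ∨ r) there: e:F, f:T. ✗
d: no successors, so □◇(¬p ∨ r) holds vacuously. ✓
e: no successors, so □◇(¬p ∨ r) holds vacuously. ✓
f: successors {g}; ◇(¬p ∨ r) there: g:T. ✓
g: successors {e}; ◇(¬p ∨ r) there: e:F. ✗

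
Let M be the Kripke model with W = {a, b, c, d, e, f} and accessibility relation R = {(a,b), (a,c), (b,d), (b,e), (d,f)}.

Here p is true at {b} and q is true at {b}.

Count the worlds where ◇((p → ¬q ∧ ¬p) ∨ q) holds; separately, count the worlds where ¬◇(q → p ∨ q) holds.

For ◇((p → ¬q ∧ ¬p) ∨ q):
a: successors {b, c}; (p → ¬q ∧ ¬p) ∨ q there: b:T, c:T. ✓
b: successors {d, e}; (p → ¬q ∧ ¬p) ∨ q there: d:T, e:T. ✓
c: no successors, so ◇((p → ¬q ∧ ¬p) ∨ q) fails. ✗
d: successors {f}; (p → ¬q ∧ ¬p) ∨ q there: f:T. ✓
e: no successors, so ◇((p → ¬q ∧ ¬p) ∨ q) fails. ✗
f: no successors, so ◇((p → ¬q ∧ ¬p) ∨ q) fails. ✗
— 3 worlds.
For ¬◇(q → p ∨ q):
a: ◇(q → p ∨ q) is T. ✗
b: ◇(q → p ∨ q) is T. ✗
c: ◇(q → p ∨ q) is F. ✓
d: ◇(q → p ∨ q) is T. ✗
e: ◇(q → p ∨ q) is F. ✓
f: ◇(q → p ∨ q) is F. ✓
— 3 worlds.

3 and 3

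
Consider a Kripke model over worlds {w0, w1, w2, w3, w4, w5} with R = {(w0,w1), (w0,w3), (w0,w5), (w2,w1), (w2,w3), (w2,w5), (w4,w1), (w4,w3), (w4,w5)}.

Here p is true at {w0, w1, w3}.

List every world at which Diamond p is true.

{w0, w2, w4}

w0: successors {w1, w3, w5}; p there: w1:T, w3:T, w5:F. ✓
w1: no successors, so Diamond p fails. ✗
w2: successors {w1, w3, w5}; p there: w1:T, w3:T, w5:F. ✓
w3: no successors, so Diamond p fails. ✗
w4: successors {w1, w3, w5}; p there: w1:T, w3:T, w5:F. ✓
w5: no successors, so Diamond p fails. ✗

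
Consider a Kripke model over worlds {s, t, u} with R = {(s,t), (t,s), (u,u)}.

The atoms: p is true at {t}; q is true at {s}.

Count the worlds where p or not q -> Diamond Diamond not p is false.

1

s: p or not q is F, Diamond Diamond not p is T. ✓
t: p or not q is T, Diamond Diamond not p is F. ✗
u: p or not q is T, Diamond Diamond not p is T. ✓
Satisfying worlds: {s, u}.
So p or not q -> Diamond Diamond not p fails at the other 1 world.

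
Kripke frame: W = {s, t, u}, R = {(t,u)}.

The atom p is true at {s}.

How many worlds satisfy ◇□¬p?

s: no successors, so ◇□¬p fails. ✗
t: successors {u}; □¬p there: u:T. ✓
u: no successors, so ◇□¬p fails. ✗
Satisfying worlds: {t}.

1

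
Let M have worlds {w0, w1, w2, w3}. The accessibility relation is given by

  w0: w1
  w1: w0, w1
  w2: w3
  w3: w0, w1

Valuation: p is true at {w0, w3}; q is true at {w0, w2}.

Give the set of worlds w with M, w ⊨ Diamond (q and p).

{w1, w3}

w0: successors {w1}; q and p there: w1:F. ✗
w1: successors {w0, w1}; q and p there: w0:T, w1:F. ✓
w2: successors {w3}; q and p there: w3:F. ✗
w3: successors {w0, w1}; q and p there: w0:T, w1:F. ✓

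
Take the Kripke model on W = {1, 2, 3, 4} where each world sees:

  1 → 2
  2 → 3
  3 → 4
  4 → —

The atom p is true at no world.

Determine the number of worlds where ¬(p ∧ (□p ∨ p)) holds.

4

1: p ∧ (□p ∨ p) is F. ✓
2: p ∧ (□p ∨ p) is F. ✓
3: p ∧ (□p ∨ p) is F. ✓
4: p ∧ (□p ∨ p) is F. ✓
Satisfying worlds: {1, 2, 3, 4}.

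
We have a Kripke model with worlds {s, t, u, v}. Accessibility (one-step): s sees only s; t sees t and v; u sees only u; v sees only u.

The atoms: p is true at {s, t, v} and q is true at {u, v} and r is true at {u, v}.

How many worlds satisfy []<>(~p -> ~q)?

s: successors {s}; <>(~p -> ~q) there: s:T. ✓
t: successors {t, v}; <>(~p -> ~q) there: t:T, v:F. ✗
u: successors {u}; <>(~p -> ~q) there: u:F. ✗
v: successors {u}; <>(~p -> ~q) there: u:F. ✗
Satisfying worlds: {s}.

1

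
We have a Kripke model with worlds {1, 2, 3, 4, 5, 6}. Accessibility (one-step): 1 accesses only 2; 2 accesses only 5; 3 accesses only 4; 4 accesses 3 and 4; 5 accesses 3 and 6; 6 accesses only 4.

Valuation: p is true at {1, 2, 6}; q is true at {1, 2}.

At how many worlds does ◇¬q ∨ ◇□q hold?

1: ◇¬q is F, ◇□q is F. ✗
2: ◇¬q is T, ◇□q is F. ✓
3: ◇¬q is T, ◇□q is F. ✓
4: ◇¬q is T, ◇□q is F. ✓
5: ◇¬q is T, ◇□q is F. ✓
6: ◇¬q is T, ◇□q is F. ✓
Satisfying worlds: {2, 3, 4, 5, 6}.

5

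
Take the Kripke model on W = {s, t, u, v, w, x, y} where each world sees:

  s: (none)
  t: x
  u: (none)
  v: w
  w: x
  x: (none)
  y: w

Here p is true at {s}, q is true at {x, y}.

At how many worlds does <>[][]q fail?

s: no successors, so <>[][]q fails. ✗
t: successors {x}; [][]q there: x:T. ✓
u: no successors, so <>[][]q fails. ✗
v: successors {w}; [][]q there: w:T. ✓
w: successors {x}; [][]q there: x:T. ✓
x: no successors, so <>[][]q fails. ✗
y: successors {w}; [][]q there: w:T. ✓
Satisfying worlds: {t, v, w, y}.
So <>[][]q fails at the other 3 worlds.

3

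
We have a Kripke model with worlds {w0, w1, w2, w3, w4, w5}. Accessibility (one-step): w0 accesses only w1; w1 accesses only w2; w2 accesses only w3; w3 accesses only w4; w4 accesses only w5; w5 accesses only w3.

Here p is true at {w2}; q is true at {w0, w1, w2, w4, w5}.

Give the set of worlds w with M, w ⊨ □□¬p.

w0: successors {w1}; □¬p there: w1:F. ✗
w1: successors {w2}; □¬p there: w2:T. ✓
w2: successors {w3}; □¬p there: w3:T. ✓
w3: successors {w4}; □¬p there: w4:T. ✓
w4: successors {w5}; □¬p there: w5:T. ✓
w5: successors {w3}; □¬p there: w3:T. ✓

{w1, w2, w3, w4, w5}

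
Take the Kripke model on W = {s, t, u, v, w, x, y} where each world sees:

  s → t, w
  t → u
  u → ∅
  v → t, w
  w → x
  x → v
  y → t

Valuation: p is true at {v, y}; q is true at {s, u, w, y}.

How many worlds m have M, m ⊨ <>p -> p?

s: <>p is F, p is F. ✓
t: <>p is F, p is F. ✓
u: <>p is F, p is F. ✓
v: <>p is F, p is T. ✓
w: <>p is F, p is F. ✓
x: <>p is T, p is F. ✗
y: <>p is F, p is T. ✓
Satisfying worlds: {s, t, u, v, w, y}.

6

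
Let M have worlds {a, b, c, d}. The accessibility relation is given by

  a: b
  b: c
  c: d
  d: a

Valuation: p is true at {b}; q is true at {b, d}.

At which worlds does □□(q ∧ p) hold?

{d}

a: successors {b}; □(q ∧ p) there: b:F. ✗
b: successors {c}; □(q ∧ p) there: c:F. ✗
c: successors {d}; □(q ∧ p) there: d:F. ✗
d: successors {a}; □(q ∧ p) there: a:T. ✓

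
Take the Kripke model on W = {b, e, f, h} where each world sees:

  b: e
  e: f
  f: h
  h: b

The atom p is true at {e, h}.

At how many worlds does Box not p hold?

2

b: successors {e}; not p there: e:F. ✗
e: successors {f}; not p there: f:T. ✓
f: successors {h}; not p there: h:F. ✗
h: successors {b}; not p there: b:T. ✓
Satisfying worlds: {e, h}.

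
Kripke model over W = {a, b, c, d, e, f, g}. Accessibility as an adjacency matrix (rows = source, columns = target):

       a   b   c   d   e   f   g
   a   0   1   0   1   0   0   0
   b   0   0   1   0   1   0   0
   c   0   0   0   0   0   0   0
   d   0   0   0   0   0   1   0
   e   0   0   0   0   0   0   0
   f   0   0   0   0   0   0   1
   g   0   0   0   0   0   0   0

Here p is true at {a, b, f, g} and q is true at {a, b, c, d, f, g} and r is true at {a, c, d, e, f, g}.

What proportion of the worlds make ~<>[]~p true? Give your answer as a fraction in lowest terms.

a: <>[]~p is T. ✗
b: <>[]~p is T. ✗
c: <>[]~p is F. ✓
d: <>[]~p is F. ✓
e: <>[]~p is F. ✓
f: <>[]~p is T. ✗
g: <>[]~p is F. ✓
That's 4 of 7 worlds, so 4/7.

4/7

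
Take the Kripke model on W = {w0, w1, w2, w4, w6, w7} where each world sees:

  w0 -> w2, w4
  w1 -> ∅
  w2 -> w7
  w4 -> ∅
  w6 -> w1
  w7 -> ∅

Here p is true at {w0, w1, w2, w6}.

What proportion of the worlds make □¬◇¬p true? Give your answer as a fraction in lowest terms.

w0: successors {w2, w4}; ¬◇¬p there: w2:F, w4:T. ✗
w1: no successors, so □¬◇¬p holds vacuously. ✓
w2: successors {w7}; ¬◇¬p there: w7:T. ✓
w4: no successors, so □¬◇¬p holds vacuously. ✓
w6: successors {w1}; ¬◇¬p there: w1:T. ✓
w7: no successors, so □¬◇¬p holds vacuously. ✓
That's 5 of 6 worlds, so 5/6.

5/6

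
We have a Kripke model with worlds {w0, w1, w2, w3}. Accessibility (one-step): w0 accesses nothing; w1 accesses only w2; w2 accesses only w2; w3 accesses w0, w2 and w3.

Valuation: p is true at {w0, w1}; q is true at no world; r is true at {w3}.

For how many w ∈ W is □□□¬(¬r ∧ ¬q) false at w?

w0: no successors, so □□□¬(¬r ∧ ¬q) holds vacuously. ✓
w1: successors {w2}; □□¬(¬r ∧ ¬q) there: w2:F. ✗
w2: successors {w2}; □□¬(¬r ∧ ¬q) there: w2:F. ✗
w3: successors {w0, w2, w3}; □□¬(¬r ∧ ¬q) there: w0:T, w2:F, w3:F. ✗
Satisfying worlds: {w0}.
So □□□¬(¬r ∧ ¬q) fails at the other 3 worlds.

3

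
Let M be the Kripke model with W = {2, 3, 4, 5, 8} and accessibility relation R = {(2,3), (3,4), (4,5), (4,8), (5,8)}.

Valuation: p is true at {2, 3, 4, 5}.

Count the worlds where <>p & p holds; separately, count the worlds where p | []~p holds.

3 and 5

For <>p & p:
2: <>p is T, p is T. ✓
3: <>p is T, p is T. ✓
4: <>p is T, p is T. ✓
5: <>p is F, p is T. ✗
8: <>p is F, p is F. ✗
— 3 worlds.
For p | []~p:
2: p is T, []~p is F. ✓
3: p is T, []~p is F. ✓
4: p is T, []~p is F. ✓
5: p is T, []~p is T. ✓
8: p is F, []~p is T. ✓
— 5 worlds.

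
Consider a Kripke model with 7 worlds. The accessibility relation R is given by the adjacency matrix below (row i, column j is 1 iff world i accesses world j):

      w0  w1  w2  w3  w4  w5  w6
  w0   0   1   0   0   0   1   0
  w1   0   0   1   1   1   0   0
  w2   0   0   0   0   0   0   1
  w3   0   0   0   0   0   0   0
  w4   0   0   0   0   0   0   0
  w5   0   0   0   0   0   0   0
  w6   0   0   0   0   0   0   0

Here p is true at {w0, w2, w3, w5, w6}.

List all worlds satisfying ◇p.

w0: successors {w1, w5}; p there: w1:F, w5:T. ✓
w1: successors {w2, w3, w4}; p there: w2:T, w3:T, w4:F. ✓
w2: successors {w6}; p there: w6:T. ✓
w3: no successors, so ◇p fails. ✗
w4: no successors, so ◇p fails. ✗
w5: no successors, so ◇p fails. ✗
w6: no successors, so ◇p fails. ✗

{w0, w1, w2}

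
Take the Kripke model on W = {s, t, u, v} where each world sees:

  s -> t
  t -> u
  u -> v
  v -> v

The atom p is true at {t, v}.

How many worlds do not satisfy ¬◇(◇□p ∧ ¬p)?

1

s: ◇(◇□p ∧ ¬p) is F. ✓
t: ◇(◇□p ∧ ¬p) is T. ✗
u: ◇(◇□p ∧ ¬p) is F. ✓
v: ◇(◇□p ∧ ¬p) is F. ✓
Satisfying worlds: {s, u, v}.
So ¬◇(◇□p ∧ ¬p) fails at the other 1 world.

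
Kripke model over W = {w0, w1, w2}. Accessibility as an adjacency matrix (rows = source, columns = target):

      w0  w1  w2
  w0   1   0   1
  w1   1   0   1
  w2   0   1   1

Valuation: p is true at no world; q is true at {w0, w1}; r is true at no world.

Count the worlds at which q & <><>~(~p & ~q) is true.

w0: q is T, <><>~(~p & ~q) is T. ✓
w1: q is T, <><>~(~p & ~q) is T. ✓
w2: q is F, <><>~(~p & ~q) is T. ✗
Satisfying worlds: {w0, w1}.

2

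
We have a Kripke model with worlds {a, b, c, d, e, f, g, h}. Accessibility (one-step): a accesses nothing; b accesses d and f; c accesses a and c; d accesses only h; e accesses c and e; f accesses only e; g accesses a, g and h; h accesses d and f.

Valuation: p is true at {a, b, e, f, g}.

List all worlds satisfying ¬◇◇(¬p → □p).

a: ◇◇(¬p → □p) is F. ✓
b: ◇◇(¬p → □p) is T. ✗
c: ◇◇(¬p → □p) is T. ✗
d: ◇◇(¬p → □p) is T. ✗
e: ◇◇(¬p → □p) is T. ✗
f: ◇◇(¬p → □p) is T. ✗
g: ◇◇(¬p → □p) is T. ✗
h: ◇◇(¬p → □p) is T. ✗

{a}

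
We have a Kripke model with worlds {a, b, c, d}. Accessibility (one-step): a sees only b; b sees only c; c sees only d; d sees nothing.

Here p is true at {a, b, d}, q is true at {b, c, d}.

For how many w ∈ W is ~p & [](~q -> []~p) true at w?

1

a: ~p is F, [](~q -> []~p) is T. ✗
b: ~p is F, [](~q -> []~p) is T. ✗
c: ~p is T, [](~q -> []~p) is T. ✓
d: ~p is F, [](~q -> []~p) is T. ✗
Satisfying worlds: {c}.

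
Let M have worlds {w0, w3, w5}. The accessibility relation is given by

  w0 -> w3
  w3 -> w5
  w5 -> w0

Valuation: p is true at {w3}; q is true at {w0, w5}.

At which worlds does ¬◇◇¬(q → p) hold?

w0: ◇◇¬(q → p) is T. ✗
w3: ◇◇¬(q → p) is T. ✗
w5: ◇◇¬(q → p) is F. ✓

{w5}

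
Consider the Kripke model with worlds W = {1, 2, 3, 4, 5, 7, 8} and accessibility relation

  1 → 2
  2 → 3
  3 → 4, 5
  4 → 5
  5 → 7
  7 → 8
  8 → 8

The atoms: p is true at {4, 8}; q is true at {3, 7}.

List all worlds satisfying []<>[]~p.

{2}

1: successors {2}; <>[]~p there: 2:F. ✗
2: successors {3}; <>[]~p there: 3:T. ✓
3: successors {4, 5}; <>[]~p there: 4:T, 5:F. ✗
4: successors {5}; <>[]~p there: 5:F. ✗
5: successors {7}; <>[]~p there: 7:F. ✗
7: successors {8}; <>[]~p there: 8:F. ✗
8: successors {8}; <>[]~p there: 8:F. ✗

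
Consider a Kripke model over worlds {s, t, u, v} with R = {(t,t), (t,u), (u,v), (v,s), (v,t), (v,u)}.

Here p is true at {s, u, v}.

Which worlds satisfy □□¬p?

{s}

s: no successors, so □□¬p holds vacuously. ✓
t: successors {t, u}; □¬p there: t:F, u:F. ✗
u: successors {v}; □¬p there: v:F. ✗
v: successors {s, t, u}; □¬p there: s:T, t:F, u:F. ✗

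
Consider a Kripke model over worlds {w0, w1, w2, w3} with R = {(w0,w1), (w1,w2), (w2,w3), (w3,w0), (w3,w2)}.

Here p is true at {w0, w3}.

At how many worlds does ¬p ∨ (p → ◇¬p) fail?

w0: ¬p is F, p → ◇¬p is T. ✓
w1: ¬p is T, p → ◇¬p is T. ✓
w2: ¬p is T, p → ◇¬p is T. ✓
w3: ¬p is F, p → ◇¬p is T. ✓
Satisfying worlds: {w0, w1, w2, w3}.
So ¬p ∨ (p → ◇¬p) fails at the other 0 worlds.

0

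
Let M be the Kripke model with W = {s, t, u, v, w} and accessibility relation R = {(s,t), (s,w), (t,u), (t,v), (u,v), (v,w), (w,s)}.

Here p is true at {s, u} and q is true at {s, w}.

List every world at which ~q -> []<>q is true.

s: ~q is F, []<>q is F. ✓
t: ~q is T, []<>q is F. ✗
u: ~q is T, []<>q is T. ✓
v: ~q is T, []<>q is T. ✓
w: ~q is F, []<>q is T. ✓

{s, u, v, w}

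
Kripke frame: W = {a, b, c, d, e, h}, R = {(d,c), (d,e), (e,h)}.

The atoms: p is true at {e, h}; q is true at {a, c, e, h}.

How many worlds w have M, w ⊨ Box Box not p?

a: no successors, so Box Box not p holds vacuously. ✓
b: no successors, so Box Box not p holds vacuously. ✓
c: no successors, so Box Box not p holds vacuously. ✓
d: successors {c, e}; Box not p there: c:T, e:F. ✗
e: successors {h}; Box not p there: h:T. ✓
h: no successors, so Box Box not p holds vacuously. ✓
Satisfying worlds: {a, b, c, e, h}.

5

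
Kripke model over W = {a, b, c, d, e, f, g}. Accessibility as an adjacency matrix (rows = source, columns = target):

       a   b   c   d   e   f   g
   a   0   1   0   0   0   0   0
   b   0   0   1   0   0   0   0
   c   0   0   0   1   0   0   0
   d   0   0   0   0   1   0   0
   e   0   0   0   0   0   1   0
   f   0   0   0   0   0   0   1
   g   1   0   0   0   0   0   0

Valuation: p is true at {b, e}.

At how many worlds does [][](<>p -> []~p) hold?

5

a: successors {b}; [](<>p -> []~p) there: b:T. ✓
b: successors {c}; [](<>p -> []~p) there: c:F. ✗
c: successors {d}; [](<>p -> []~p) there: d:T. ✓
d: successors {e}; [](<>p -> []~p) there: e:T. ✓
e: successors {f}; [](<>p -> []~p) there: f:T. ✓
f: successors {g}; [](<>p -> []~p) there: g:F. ✗
g: successors {a}; [](<>p -> []~p) there: a:T. ✓
Satisfying worlds: {a, c, d, e, g}.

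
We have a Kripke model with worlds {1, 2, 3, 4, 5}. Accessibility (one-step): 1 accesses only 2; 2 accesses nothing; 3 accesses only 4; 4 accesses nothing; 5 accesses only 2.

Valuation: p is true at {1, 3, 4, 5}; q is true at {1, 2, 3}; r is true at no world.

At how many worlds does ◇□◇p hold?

1: successors {2}; □◇p there: 2:T. ✓
2: no successors, so ◇□◇p fails. ✗
3: successors {4}; □◇p there: 4:T. ✓
4: no successors, so ◇□◇p fails. ✗
5: successors {2}; □◇p there: 2:T. ✓
Satisfying worlds: {1, 3, 5}.

3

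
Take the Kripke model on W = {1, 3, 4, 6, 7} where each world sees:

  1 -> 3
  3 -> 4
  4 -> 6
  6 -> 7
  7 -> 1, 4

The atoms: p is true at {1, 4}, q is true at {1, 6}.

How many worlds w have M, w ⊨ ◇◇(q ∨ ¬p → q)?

4

1: successors {3}; ◇(q ∨ ¬p → q) there: 3:T. ✓
3: successors {4}; ◇(q ∨ ¬p → q) there: 4:T. ✓
4: successors {6}; ◇(q ∨ ¬p → q) there: 6:F. ✗
6: successors {7}; ◇(q ∨ ¬p → q) there: 7:T. ✓
7: successors {1, 4}; ◇(q ∨ ¬p → q) there: 1:F, 4:T. ✓
Satisfying worlds: {1, 3, 6, 7}.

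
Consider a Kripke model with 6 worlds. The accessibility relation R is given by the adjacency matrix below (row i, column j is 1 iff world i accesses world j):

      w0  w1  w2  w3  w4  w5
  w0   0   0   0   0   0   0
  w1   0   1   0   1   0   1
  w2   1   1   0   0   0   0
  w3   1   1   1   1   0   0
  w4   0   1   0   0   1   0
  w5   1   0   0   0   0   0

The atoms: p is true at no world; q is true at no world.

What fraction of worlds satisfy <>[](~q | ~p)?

5/6

w0: no successors, so <>[](~q | ~p) fails. ✗
w1: successors {w1, w3, w5}; [](~q | ~p) there: w1:T, w3:T, w5:T. ✓
w2: successors {w0, w1}; [](~q | ~p) there: w0:T, w1:T. ✓
w3: successors {w0, w1, w2, w3}; [](~q | ~p) there: w0:T, w1:T, w2:T, w3:T. ✓
w4: successors {w1, w4}; [](~q | ~p) there: w1:T, w4:T. ✓
w5: successors {w0}; [](~q | ~p) there: w0:T. ✓
That's 5 of 6 worlds, so 5/6.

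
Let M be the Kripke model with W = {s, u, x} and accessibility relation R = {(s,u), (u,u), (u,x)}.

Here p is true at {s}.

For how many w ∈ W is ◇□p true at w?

1

s: successors {u}; □p there: u:F. ✗
u: successors {u, x}; □p there: u:F, x:T. ✓
x: no successors, so ◇□p fails. ✗
Satisfying worlds: {u}.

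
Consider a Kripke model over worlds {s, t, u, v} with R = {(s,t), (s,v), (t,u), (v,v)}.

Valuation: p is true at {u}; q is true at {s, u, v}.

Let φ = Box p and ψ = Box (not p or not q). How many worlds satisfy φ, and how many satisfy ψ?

For Box p:
s: successors {t, v}; p there: t:F, v:F. ✗
t: successors {u}; p there: u:T. ✓
u: no successors, so Box p holds vacuously. ✓
v: successors {v}; p there: v:F. ✗
— 2 worlds.
For Box (not p or not q):
s: successors {t, v}; not p or not q there: t:T, v:T. ✓
t: successors {u}; not p or not q there: u:F. ✗
u: no successors, so Box (not p or not q) holds vacuously. ✓
v: successors {v}; not p or not q there: v:T. ✓
— 3 worlds.

2 and 3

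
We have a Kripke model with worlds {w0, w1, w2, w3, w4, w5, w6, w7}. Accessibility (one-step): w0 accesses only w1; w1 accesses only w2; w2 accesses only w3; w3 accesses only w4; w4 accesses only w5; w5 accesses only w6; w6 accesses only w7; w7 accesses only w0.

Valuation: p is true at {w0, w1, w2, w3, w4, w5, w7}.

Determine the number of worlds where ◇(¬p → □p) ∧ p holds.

w0: ◇(¬p → □p) is T, p is T. ✓
w1: ◇(¬p → □p) is T, p is T. ✓
w2: ◇(¬p → □p) is T, p is T. ✓
w3: ◇(¬p → □p) is T, p is T. ✓
w4: ◇(¬p → □p) is T, p is T. ✓
w5: ◇(¬p → □p) is T, p is T. ✓
w6: ◇(¬p → □p) is T, p is F. ✗
w7: ◇(¬p → □p) is T, p is T. ✓
Satisfying worlds: {w0, w1, w2, w3, w4, w5, w7}.

7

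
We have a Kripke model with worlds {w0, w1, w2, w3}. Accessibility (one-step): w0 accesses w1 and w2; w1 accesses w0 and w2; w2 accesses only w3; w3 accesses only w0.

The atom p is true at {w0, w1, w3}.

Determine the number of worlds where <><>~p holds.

w0: successors {w1, w2}; <>~p there: w1:T, w2:F. ✓
w1: successors {w0, w2}; <>~p there: w0:T, w2:F. ✓
w2: successors {w3}; <>~p there: w3:F. ✗
w3: successors {w0}; <>~p there: w0:T. ✓
Satisfying worlds: {w0, w1, w3}.

3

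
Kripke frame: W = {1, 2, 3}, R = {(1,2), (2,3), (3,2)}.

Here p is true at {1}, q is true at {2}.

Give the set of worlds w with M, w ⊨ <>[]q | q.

{2}

1: <>[]q is F, q is F. ✗
2: <>[]q is T, q is T. ✓
3: <>[]q is F, q is F. ✗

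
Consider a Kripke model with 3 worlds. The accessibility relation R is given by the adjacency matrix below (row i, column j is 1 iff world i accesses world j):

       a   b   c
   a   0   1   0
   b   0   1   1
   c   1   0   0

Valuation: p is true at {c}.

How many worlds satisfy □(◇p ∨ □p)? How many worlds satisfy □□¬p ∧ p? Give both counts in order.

For □(◇p ∨ □p):
a: successors {b}; ◇p ∨ □p there: b:T. ✓
b: successors {b, c}; ◇p ∨ □p there: b:T, c:F. ✗
c: successors {a}; ◇p ∨ □p there: a:F. ✗
— 1 world.
For □□¬p ∧ p:
a: □□¬p is F, p is F. ✗
b: □□¬p is F, p is F. ✗
c: □□¬p is T, p is T. ✓
— 1 world.

1 and 1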